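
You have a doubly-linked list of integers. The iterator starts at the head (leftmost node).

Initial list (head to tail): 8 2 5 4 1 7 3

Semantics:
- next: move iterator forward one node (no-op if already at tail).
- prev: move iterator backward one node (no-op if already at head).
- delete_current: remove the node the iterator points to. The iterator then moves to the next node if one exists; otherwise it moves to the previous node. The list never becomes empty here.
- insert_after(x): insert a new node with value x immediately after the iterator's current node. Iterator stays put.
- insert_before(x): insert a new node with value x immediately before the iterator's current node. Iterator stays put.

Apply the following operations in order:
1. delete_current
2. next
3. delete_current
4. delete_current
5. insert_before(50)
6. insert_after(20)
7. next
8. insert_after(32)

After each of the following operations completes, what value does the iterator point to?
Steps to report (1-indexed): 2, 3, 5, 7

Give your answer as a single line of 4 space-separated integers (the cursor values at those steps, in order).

Answer: 5 4 1 20

Derivation:
After 1 (delete_current): list=[2, 5, 4, 1, 7, 3] cursor@2
After 2 (next): list=[2, 5, 4, 1, 7, 3] cursor@5
After 3 (delete_current): list=[2, 4, 1, 7, 3] cursor@4
After 4 (delete_current): list=[2, 1, 7, 3] cursor@1
After 5 (insert_before(50)): list=[2, 50, 1, 7, 3] cursor@1
After 6 (insert_after(20)): list=[2, 50, 1, 20, 7, 3] cursor@1
After 7 (next): list=[2, 50, 1, 20, 7, 3] cursor@20
After 8 (insert_after(32)): list=[2, 50, 1, 20, 32, 7, 3] cursor@20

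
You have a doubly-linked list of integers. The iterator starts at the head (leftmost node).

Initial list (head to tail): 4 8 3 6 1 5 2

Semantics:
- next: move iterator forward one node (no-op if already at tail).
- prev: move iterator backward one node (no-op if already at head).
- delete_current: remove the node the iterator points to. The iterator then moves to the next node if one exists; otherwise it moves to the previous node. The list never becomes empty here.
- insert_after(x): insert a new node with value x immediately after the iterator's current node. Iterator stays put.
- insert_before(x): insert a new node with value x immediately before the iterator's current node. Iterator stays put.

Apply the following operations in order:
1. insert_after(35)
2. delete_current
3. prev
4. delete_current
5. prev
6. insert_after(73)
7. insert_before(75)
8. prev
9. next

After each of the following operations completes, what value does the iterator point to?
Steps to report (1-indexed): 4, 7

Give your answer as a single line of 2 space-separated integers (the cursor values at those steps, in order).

Answer: 8 8

Derivation:
After 1 (insert_after(35)): list=[4, 35, 8, 3, 6, 1, 5, 2] cursor@4
After 2 (delete_current): list=[35, 8, 3, 6, 1, 5, 2] cursor@35
After 3 (prev): list=[35, 8, 3, 6, 1, 5, 2] cursor@35
After 4 (delete_current): list=[8, 3, 6, 1, 5, 2] cursor@8
After 5 (prev): list=[8, 3, 6, 1, 5, 2] cursor@8
After 6 (insert_after(73)): list=[8, 73, 3, 6, 1, 5, 2] cursor@8
After 7 (insert_before(75)): list=[75, 8, 73, 3, 6, 1, 5, 2] cursor@8
After 8 (prev): list=[75, 8, 73, 3, 6, 1, 5, 2] cursor@75
After 9 (next): list=[75, 8, 73, 3, 6, 1, 5, 2] cursor@8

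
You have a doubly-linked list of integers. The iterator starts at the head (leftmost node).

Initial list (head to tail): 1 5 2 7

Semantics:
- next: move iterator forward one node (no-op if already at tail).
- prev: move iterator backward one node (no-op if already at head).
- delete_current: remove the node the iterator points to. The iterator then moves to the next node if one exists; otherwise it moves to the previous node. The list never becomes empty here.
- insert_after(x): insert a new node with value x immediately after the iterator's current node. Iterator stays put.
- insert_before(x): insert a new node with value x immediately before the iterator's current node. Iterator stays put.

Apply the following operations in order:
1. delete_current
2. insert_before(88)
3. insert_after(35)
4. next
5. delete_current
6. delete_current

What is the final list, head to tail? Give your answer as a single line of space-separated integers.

Answer: 88 5 7

Derivation:
After 1 (delete_current): list=[5, 2, 7] cursor@5
After 2 (insert_before(88)): list=[88, 5, 2, 7] cursor@5
After 3 (insert_after(35)): list=[88, 5, 35, 2, 7] cursor@5
After 4 (next): list=[88, 5, 35, 2, 7] cursor@35
After 5 (delete_current): list=[88, 5, 2, 7] cursor@2
After 6 (delete_current): list=[88, 5, 7] cursor@7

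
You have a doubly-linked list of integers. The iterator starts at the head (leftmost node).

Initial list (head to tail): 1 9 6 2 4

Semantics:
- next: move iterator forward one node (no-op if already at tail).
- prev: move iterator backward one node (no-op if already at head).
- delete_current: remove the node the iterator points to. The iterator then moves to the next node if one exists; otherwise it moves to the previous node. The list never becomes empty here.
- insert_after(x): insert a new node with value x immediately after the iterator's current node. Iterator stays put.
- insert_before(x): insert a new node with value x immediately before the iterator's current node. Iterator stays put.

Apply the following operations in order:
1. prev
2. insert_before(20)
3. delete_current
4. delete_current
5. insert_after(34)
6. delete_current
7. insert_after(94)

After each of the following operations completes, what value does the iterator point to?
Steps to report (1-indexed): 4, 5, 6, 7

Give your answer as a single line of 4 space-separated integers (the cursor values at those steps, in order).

After 1 (prev): list=[1, 9, 6, 2, 4] cursor@1
After 2 (insert_before(20)): list=[20, 1, 9, 6, 2, 4] cursor@1
After 3 (delete_current): list=[20, 9, 6, 2, 4] cursor@9
After 4 (delete_current): list=[20, 6, 2, 4] cursor@6
After 5 (insert_after(34)): list=[20, 6, 34, 2, 4] cursor@6
After 6 (delete_current): list=[20, 34, 2, 4] cursor@34
After 7 (insert_after(94)): list=[20, 34, 94, 2, 4] cursor@34

Answer: 6 6 34 34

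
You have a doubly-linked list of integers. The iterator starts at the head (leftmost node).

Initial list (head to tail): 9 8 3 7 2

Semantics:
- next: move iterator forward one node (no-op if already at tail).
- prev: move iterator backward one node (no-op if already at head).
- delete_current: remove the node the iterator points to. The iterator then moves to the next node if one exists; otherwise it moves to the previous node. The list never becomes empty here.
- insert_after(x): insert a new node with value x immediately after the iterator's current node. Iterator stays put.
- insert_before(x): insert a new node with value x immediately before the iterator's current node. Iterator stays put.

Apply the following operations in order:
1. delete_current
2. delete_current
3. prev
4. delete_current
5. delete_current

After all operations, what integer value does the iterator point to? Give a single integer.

After 1 (delete_current): list=[8, 3, 7, 2] cursor@8
After 2 (delete_current): list=[3, 7, 2] cursor@3
After 3 (prev): list=[3, 7, 2] cursor@3
After 4 (delete_current): list=[7, 2] cursor@7
After 5 (delete_current): list=[2] cursor@2

Answer: 2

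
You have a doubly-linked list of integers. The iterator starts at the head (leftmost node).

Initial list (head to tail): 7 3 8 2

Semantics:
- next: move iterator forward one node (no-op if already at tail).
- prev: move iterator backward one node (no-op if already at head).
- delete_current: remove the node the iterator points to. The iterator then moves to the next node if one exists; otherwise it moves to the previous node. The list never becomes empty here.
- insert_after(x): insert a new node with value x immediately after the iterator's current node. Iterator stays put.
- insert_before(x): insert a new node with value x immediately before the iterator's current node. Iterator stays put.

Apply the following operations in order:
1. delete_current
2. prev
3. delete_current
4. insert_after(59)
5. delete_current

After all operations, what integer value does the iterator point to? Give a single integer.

After 1 (delete_current): list=[3, 8, 2] cursor@3
After 2 (prev): list=[3, 8, 2] cursor@3
After 3 (delete_current): list=[8, 2] cursor@8
After 4 (insert_after(59)): list=[8, 59, 2] cursor@8
After 5 (delete_current): list=[59, 2] cursor@59

Answer: 59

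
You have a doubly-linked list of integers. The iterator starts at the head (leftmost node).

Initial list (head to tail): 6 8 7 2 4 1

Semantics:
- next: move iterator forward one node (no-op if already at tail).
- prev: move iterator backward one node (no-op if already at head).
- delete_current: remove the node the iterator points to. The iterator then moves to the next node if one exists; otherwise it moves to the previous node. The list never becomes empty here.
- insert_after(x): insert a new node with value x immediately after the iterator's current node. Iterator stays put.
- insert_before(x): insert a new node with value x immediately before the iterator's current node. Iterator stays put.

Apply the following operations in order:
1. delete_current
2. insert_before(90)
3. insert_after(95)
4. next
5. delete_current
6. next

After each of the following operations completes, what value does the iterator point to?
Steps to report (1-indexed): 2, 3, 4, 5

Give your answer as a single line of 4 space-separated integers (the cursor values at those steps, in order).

After 1 (delete_current): list=[8, 7, 2, 4, 1] cursor@8
After 2 (insert_before(90)): list=[90, 8, 7, 2, 4, 1] cursor@8
After 3 (insert_after(95)): list=[90, 8, 95, 7, 2, 4, 1] cursor@8
After 4 (next): list=[90, 8, 95, 7, 2, 4, 1] cursor@95
After 5 (delete_current): list=[90, 8, 7, 2, 4, 1] cursor@7
After 6 (next): list=[90, 8, 7, 2, 4, 1] cursor@2

Answer: 8 8 95 7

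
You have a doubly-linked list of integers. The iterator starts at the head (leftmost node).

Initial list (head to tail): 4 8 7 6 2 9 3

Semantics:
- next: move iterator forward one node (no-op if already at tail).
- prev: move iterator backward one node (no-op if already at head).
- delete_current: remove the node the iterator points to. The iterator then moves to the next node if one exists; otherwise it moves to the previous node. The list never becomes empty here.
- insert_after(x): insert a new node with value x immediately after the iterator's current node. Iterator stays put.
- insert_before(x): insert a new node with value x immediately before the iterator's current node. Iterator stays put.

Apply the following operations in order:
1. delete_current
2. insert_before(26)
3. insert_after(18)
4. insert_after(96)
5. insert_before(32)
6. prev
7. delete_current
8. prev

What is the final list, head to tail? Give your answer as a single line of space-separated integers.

Answer: 26 8 96 18 7 6 2 9 3

Derivation:
After 1 (delete_current): list=[8, 7, 6, 2, 9, 3] cursor@8
After 2 (insert_before(26)): list=[26, 8, 7, 6, 2, 9, 3] cursor@8
After 3 (insert_after(18)): list=[26, 8, 18, 7, 6, 2, 9, 3] cursor@8
After 4 (insert_after(96)): list=[26, 8, 96, 18, 7, 6, 2, 9, 3] cursor@8
After 5 (insert_before(32)): list=[26, 32, 8, 96, 18, 7, 6, 2, 9, 3] cursor@8
After 6 (prev): list=[26, 32, 8, 96, 18, 7, 6, 2, 9, 3] cursor@32
After 7 (delete_current): list=[26, 8, 96, 18, 7, 6, 2, 9, 3] cursor@8
After 8 (prev): list=[26, 8, 96, 18, 7, 6, 2, 9, 3] cursor@26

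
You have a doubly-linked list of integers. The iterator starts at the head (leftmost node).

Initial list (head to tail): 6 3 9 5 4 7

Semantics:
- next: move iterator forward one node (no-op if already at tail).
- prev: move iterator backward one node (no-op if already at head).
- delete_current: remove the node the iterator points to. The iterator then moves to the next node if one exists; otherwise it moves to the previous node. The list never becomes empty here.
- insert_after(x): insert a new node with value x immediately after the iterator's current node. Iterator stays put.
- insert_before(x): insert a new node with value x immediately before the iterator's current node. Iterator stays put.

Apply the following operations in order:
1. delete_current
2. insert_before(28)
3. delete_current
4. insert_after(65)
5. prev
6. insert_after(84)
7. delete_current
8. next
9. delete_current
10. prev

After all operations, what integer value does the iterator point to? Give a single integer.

Answer: 84

Derivation:
After 1 (delete_current): list=[3, 9, 5, 4, 7] cursor@3
After 2 (insert_before(28)): list=[28, 3, 9, 5, 4, 7] cursor@3
After 3 (delete_current): list=[28, 9, 5, 4, 7] cursor@9
After 4 (insert_after(65)): list=[28, 9, 65, 5, 4, 7] cursor@9
After 5 (prev): list=[28, 9, 65, 5, 4, 7] cursor@28
After 6 (insert_after(84)): list=[28, 84, 9, 65, 5, 4, 7] cursor@28
After 7 (delete_current): list=[84, 9, 65, 5, 4, 7] cursor@84
After 8 (next): list=[84, 9, 65, 5, 4, 7] cursor@9
After 9 (delete_current): list=[84, 65, 5, 4, 7] cursor@65
After 10 (prev): list=[84, 65, 5, 4, 7] cursor@84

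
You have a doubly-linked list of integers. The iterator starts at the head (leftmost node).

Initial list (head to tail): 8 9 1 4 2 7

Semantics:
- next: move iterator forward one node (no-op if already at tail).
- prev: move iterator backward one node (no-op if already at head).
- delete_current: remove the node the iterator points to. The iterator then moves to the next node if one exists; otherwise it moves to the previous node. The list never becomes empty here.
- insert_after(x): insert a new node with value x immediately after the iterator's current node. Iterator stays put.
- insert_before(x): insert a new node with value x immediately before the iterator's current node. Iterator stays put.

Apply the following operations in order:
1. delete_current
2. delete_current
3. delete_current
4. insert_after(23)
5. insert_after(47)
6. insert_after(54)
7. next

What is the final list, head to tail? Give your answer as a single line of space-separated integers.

Answer: 4 54 47 23 2 7

Derivation:
After 1 (delete_current): list=[9, 1, 4, 2, 7] cursor@9
After 2 (delete_current): list=[1, 4, 2, 7] cursor@1
After 3 (delete_current): list=[4, 2, 7] cursor@4
After 4 (insert_after(23)): list=[4, 23, 2, 7] cursor@4
After 5 (insert_after(47)): list=[4, 47, 23, 2, 7] cursor@4
After 6 (insert_after(54)): list=[4, 54, 47, 23, 2, 7] cursor@4
After 7 (next): list=[4, 54, 47, 23, 2, 7] cursor@54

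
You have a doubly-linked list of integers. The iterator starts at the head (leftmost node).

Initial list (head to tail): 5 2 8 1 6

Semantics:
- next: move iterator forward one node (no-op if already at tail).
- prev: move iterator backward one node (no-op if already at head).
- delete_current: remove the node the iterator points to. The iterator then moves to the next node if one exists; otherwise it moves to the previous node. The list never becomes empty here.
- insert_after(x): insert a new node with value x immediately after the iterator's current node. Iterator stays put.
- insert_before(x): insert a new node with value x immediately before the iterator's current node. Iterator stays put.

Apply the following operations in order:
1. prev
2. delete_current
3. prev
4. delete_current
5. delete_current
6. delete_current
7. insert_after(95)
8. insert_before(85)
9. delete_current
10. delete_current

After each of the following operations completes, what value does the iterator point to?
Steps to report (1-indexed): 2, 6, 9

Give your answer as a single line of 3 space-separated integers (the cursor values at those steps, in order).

After 1 (prev): list=[5, 2, 8, 1, 6] cursor@5
After 2 (delete_current): list=[2, 8, 1, 6] cursor@2
After 3 (prev): list=[2, 8, 1, 6] cursor@2
After 4 (delete_current): list=[8, 1, 6] cursor@8
After 5 (delete_current): list=[1, 6] cursor@1
After 6 (delete_current): list=[6] cursor@6
After 7 (insert_after(95)): list=[6, 95] cursor@6
After 8 (insert_before(85)): list=[85, 6, 95] cursor@6
After 9 (delete_current): list=[85, 95] cursor@95
After 10 (delete_current): list=[85] cursor@85

Answer: 2 6 95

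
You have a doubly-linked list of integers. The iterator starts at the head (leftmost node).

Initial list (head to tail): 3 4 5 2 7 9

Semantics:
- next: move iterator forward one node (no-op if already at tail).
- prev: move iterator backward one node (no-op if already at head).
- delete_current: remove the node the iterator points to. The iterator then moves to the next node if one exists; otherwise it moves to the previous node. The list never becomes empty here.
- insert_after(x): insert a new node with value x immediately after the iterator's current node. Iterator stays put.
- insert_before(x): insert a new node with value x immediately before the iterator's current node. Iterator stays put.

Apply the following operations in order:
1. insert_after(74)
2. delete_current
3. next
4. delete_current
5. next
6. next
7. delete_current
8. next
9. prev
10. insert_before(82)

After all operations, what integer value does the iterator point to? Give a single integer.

After 1 (insert_after(74)): list=[3, 74, 4, 5, 2, 7, 9] cursor@3
After 2 (delete_current): list=[74, 4, 5, 2, 7, 9] cursor@74
After 3 (next): list=[74, 4, 5, 2, 7, 9] cursor@4
After 4 (delete_current): list=[74, 5, 2, 7, 9] cursor@5
After 5 (next): list=[74, 5, 2, 7, 9] cursor@2
After 6 (next): list=[74, 5, 2, 7, 9] cursor@7
After 7 (delete_current): list=[74, 5, 2, 9] cursor@9
After 8 (next): list=[74, 5, 2, 9] cursor@9
After 9 (prev): list=[74, 5, 2, 9] cursor@2
After 10 (insert_before(82)): list=[74, 5, 82, 2, 9] cursor@2

Answer: 2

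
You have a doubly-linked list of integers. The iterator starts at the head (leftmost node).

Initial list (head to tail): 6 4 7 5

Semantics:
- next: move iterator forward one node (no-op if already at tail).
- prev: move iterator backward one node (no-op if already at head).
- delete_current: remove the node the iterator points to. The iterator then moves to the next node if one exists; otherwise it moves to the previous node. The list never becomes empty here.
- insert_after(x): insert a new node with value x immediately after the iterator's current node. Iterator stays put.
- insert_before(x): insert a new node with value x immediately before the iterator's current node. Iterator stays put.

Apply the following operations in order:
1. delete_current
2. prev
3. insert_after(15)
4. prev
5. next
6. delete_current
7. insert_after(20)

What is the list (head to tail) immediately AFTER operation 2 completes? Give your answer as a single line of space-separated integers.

Answer: 4 7 5

Derivation:
After 1 (delete_current): list=[4, 7, 5] cursor@4
After 2 (prev): list=[4, 7, 5] cursor@4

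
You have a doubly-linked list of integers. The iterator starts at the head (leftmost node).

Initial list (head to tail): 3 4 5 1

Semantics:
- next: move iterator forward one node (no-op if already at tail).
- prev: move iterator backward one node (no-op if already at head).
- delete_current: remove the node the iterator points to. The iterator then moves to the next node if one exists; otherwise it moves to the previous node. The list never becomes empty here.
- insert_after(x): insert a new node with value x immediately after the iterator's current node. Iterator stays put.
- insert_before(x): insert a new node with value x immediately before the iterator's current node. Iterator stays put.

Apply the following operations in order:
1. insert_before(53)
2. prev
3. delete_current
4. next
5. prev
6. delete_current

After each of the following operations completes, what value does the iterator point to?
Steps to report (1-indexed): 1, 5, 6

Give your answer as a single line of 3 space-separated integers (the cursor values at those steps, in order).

Answer: 3 3 4

Derivation:
After 1 (insert_before(53)): list=[53, 3, 4, 5, 1] cursor@3
After 2 (prev): list=[53, 3, 4, 5, 1] cursor@53
After 3 (delete_current): list=[3, 4, 5, 1] cursor@3
After 4 (next): list=[3, 4, 5, 1] cursor@4
After 5 (prev): list=[3, 4, 5, 1] cursor@3
After 6 (delete_current): list=[4, 5, 1] cursor@4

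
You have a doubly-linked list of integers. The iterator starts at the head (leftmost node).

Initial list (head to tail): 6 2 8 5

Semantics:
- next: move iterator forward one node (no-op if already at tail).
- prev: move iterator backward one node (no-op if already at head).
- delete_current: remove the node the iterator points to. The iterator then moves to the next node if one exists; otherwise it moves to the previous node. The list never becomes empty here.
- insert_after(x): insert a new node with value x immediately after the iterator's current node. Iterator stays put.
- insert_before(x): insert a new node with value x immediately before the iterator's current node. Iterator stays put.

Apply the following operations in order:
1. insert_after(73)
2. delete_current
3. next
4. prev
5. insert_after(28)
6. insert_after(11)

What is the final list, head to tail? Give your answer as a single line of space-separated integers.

Answer: 73 11 28 2 8 5

Derivation:
After 1 (insert_after(73)): list=[6, 73, 2, 8, 5] cursor@6
After 2 (delete_current): list=[73, 2, 8, 5] cursor@73
After 3 (next): list=[73, 2, 8, 5] cursor@2
After 4 (prev): list=[73, 2, 8, 5] cursor@73
After 5 (insert_after(28)): list=[73, 28, 2, 8, 5] cursor@73
After 6 (insert_after(11)): list=[73, 11, 28, 2, 8, 5] cursor@73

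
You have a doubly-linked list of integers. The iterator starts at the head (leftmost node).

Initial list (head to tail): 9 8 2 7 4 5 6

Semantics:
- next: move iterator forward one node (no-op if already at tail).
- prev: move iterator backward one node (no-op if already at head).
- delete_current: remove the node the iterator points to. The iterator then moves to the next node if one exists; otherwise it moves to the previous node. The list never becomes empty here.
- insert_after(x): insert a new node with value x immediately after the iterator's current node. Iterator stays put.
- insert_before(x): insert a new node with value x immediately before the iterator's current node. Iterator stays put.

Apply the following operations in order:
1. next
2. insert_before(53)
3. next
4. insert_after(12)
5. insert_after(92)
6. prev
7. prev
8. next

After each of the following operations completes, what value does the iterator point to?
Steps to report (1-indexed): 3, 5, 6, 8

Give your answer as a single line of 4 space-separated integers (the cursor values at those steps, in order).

Answer: 2 2 8 8

Derivation:
After 1 (next): list=[9, 8, 2, 7, 4, 5, 6] cursor@8
After 2 (insert_before(53)): list=[9, 53, 8, 2, 7, 4, 5, 6] cursor@8
After 3 (next): list=[9, 53, 8, 2, 7, 4, 5, 6] cursor@2
After 4 (insert_after(12)): list=[9, 53, 8, 2, 12, 7, 4, 5, 6] cursor@2
After 5 (insert_after(92)): list=[9, 53, 8, 2, 92, 12, 7, 4, 5, 6] cursor@2
After 6 (prev): list=[9, 53, 8, 2, 92, 12, 7, 4, 5, 6] cursor@8
After 7 (prev): list=[9, 53, 8, 2, 92, 12, 7, 4, 5, 6] cursor@53
After 8 (next): list=[9, 53, 8, 2, 92, 12, 7, 4, 5, 6] cursor@8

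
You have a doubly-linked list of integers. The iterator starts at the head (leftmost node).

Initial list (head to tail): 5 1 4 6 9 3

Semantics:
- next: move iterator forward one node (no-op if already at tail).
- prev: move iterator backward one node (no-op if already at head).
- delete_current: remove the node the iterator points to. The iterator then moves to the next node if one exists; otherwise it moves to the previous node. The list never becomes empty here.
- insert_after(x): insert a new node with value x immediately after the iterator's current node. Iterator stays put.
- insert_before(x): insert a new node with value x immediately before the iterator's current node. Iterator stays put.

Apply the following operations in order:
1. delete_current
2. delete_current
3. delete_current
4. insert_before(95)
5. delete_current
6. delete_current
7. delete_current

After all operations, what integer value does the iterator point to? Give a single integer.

After 1 (delete_current): list=[1, 4, 6, 9, 3] cursor@1
After 2 (delete_current): list=[4, 6, 9, 3] cursor@4
After 3 (delete_current): list=[6, 9, 3] cursor@6
After 4 (insert_before(95)): list=[95, 6, 9, 3] cursor@6
After 5 (delete_current): list=[95, 9, 3] cursor@9
After 6 (delete_current): list=[95, 3] cursor@3
After 7 (delete_current): list=[95] cursor@95

Answer: 95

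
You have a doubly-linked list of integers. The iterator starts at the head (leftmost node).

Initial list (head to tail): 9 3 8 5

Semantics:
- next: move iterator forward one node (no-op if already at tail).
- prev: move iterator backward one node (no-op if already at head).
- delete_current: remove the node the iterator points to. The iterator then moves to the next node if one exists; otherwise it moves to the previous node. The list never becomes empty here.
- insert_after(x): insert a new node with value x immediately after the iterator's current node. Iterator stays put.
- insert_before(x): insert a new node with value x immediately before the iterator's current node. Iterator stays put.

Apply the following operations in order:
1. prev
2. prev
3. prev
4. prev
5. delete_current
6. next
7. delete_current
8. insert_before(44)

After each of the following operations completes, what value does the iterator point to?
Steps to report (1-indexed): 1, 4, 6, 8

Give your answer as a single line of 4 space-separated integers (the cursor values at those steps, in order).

Answer: 9 9 8 5

Derivation:
After 1 (prev): list=[9, 3, 8, 5] cursor@9
After 2 (prev): list=[9, 3, 8, 5] cursor@9
After 3 (prev): list=[9, 3, 8, 5] cursor@9
After 4 (prev): list=[9, 3, 8, 5] cursor@9
After 5 (delete_current): list=[3, 8, 5] cursor@3
After 6 (next): list=[3, 8, 5] cursor@8
After 7 (delete_current): list=[3, 5] cursor@5
After 8 (insert_before(44)): list=[3, 44, 5] cursor@5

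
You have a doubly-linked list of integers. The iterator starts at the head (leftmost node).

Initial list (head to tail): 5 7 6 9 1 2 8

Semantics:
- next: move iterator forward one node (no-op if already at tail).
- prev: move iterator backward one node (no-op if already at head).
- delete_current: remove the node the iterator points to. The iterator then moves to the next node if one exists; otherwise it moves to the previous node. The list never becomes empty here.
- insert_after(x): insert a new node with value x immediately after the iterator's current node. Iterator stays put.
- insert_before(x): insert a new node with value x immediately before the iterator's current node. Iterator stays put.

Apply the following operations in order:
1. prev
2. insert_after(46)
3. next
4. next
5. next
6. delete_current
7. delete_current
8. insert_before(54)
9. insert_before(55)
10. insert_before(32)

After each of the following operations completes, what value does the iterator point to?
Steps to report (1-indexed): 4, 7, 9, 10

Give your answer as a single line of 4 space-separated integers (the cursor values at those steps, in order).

After 1 (prev): list=[5, 7, 6, 9, 1, 2, 8] cursor@5
After 2 (insert_after(46)): list=[5, 46, 7, 6, 9, 1, 2, 8] cursor@5
After 3 (next): list=[5, 46, 7, 6, 9, 1, 2, 8] cursor@46
After 4 (next): list=[5, 46, 7, 6, 9, 1, 2, 8] cursor@7
After 5 (next): list=[5, 46, 7, 6, 9, 1, 2, 8] cursor@6
After 6 (delete_current): list=[5, 46, 7, 9, 1, 2, 8] cursor@9
After 7 (delete_current): list=[5, 46, 7, 1, 2, 8] cursor@1
After 8 (insert_before(54)): list=[5, 46, 7, 54, 1, 2, 8] cursor@1
After 9 (insert_before(55)): list=[5, 46, 7, 54, 55, 1, 2, 8] cursor@1
After 10 (insert_before(32)): list=[5, 46, 7, 54, 55, 32, 1, 2, 8] cursor@1

Answer: 7 1 1 1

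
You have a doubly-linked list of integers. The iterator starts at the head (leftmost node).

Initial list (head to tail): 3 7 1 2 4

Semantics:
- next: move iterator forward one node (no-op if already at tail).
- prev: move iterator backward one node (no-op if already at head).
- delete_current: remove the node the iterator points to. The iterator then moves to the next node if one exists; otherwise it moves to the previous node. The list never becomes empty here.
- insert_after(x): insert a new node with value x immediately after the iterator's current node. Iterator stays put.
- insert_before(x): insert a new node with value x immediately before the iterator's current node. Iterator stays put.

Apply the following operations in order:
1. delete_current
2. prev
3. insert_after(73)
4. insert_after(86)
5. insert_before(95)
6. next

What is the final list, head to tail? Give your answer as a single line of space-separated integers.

After 1 (delete_current): list=[7, 1, 2, 4] cursor@7
After 2 (prev): list=[7, 1, 2, 4] cursor@7
After 3 (insert_after(73)): list=[7, 73, 1, 2, 4] cursor@7
After 4 (insert_after(86)): list=[7, 86, 73, 1, 2, 4] cursor@7
After 5 (insert_before(95)): list=[95, 7, 86, 73, 1, 2, 4] cursor@7
After 6 (next): list=[95, 7, 86, 73, 1, 2, 4] cursor@86

Answer: 95 7 86 73 1 2 4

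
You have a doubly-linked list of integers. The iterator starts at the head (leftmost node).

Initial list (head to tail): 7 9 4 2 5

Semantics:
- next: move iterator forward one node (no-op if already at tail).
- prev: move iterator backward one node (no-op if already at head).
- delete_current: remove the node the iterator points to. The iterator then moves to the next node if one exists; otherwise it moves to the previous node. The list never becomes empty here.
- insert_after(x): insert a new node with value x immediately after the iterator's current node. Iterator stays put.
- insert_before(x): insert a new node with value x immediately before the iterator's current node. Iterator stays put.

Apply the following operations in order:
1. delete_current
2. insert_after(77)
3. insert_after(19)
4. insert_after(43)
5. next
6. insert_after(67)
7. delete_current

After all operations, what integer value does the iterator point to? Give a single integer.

After 1 (delete_current): list=[9, 4, 2, 5] cursor@9
After 2 (insert_after(77)): list=[9, 77, 4, 2, 5] cursor@9
After 3 (insert_after(19)): list=[9, 19, 77, 4, 2, 5] cursor@9
After 4 (insert_after(43)): list=[9, 43, 19, 77, 4, 2, 5] cursor@9
After 5 (next): list=[9, 43, 19, 77, 4, 2, 5] cursor@43
After 6 (insert_after(67)): list=[9, 43, 67, 19, 77, 4, 2, 5] cursor@43
After 7 (delete_current): list=[9, 67, 19, 77, 4, 2, 5] cursor@67

Answer: 67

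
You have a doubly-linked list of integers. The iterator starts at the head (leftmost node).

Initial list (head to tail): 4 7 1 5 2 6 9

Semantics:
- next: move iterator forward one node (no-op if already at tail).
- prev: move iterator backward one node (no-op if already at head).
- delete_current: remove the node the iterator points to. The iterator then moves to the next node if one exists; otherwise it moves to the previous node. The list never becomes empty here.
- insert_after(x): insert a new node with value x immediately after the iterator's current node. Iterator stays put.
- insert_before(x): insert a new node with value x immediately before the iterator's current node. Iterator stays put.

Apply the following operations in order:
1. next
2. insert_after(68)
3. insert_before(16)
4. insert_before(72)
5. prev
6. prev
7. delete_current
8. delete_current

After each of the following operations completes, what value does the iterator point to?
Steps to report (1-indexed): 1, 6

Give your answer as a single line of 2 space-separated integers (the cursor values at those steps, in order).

After 1 (next): list=[4, 7, 1, 5, 2, 6, 9] cursor@7
After 2 (insert_after(68)): list=[4, 7, 68, 1, 5, 2, 6, 9] cursor@7
After 3 (insert_before(16)): list=[4, 16, 7, 68, 1, 5, 2, 6, 9] cursor@7
After 4 (insert_before(72)): list=[4, 16, 72, 7, 68, 1, 5, 2, 6, 9] cursor@7
After 5 (prev): list=[4, 16, 72, 7, 68, 1, 5, 2, 6, 9] cursor@72
After 6 (prev): list=[4, 16, 72, 7, 68, 1, 5, 2, 6, 9] cursor@16
After 7 (delete_current): list=[4, 72, 7, 68, 1, 5, 2, 6, 9] cursor@72
After 8 (delete_current): list=[4, 7, 68, 1, 5, 2, 6, 9] cursor@7

Answer: 7 16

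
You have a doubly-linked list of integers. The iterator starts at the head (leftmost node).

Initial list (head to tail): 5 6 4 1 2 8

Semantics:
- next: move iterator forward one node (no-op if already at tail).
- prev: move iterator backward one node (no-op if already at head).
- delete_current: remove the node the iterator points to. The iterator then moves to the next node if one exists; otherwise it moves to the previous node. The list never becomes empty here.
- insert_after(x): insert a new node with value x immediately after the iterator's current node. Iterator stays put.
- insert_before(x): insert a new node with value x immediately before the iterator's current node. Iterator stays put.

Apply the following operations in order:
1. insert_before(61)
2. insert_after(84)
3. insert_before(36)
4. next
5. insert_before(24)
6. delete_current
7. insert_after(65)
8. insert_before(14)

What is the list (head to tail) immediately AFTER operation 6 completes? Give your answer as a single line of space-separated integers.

Answer: 61 36 5 24 6 4 1 2 8

Derivation:
After 1 (insert_before(61)): list=[61, 5, 6, 4, 1, 2, 8] cursor@5
After 2 (insert_after(84)): list=[61, 5, 84, 6, 4, 1, 2, 8] cursor@5
After 3 (insert_before(36)): list=[61, 36, 5, 84, 6, 4, 1, 2, 8] cursor@5
After 4 (next): list=[61, 36, 5, 84, 6, 4, 1, 2, 8] cursor@84
After 5 (insert_before(24)): list=[61, 36, 5, 24, 84, 6, 4, 1, 2, 8] cursor@84
After 6 (delete_current): list=[61, 36, 5, 24, 6, 4, 1, 2, 8] cursor@6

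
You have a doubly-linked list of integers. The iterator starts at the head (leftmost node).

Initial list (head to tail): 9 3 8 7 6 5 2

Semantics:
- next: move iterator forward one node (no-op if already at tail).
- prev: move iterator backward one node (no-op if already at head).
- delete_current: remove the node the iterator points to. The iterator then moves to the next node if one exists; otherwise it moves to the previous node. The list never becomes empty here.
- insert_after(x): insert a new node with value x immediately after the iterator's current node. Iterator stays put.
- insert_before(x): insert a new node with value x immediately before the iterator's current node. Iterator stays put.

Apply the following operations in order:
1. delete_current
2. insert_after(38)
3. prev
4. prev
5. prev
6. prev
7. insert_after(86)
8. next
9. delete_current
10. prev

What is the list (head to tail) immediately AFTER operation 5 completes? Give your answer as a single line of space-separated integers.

Answer: 3 38 8 7 6 5 2

Derivation:
After 1 (delete_current): list=[3, 8, 7, 6, 5, 2] cursor@3
After 2 (insert_after(38)): list=[3, 38, 8, 7, 6, 5, 2] cursor@3
After 3 (prev): list=[3, 38, 8, 7, 6, 5, 2] cursor@3
After 4 (prev): list=[3, 38, 8, 7, 6, 5, 2] cursor@3
After 5 (prev): list=[3, 38, 8, 7, 6, 5, 2] cursor@3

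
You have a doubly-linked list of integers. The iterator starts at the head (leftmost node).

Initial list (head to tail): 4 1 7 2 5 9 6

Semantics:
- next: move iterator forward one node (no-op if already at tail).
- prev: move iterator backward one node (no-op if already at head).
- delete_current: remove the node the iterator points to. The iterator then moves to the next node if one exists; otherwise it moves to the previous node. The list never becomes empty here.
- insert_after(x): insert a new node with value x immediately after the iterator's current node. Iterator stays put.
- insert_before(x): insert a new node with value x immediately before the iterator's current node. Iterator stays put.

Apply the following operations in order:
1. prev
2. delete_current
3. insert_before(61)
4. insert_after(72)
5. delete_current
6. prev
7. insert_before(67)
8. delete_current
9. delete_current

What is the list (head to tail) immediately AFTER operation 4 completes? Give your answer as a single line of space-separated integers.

After 1 (prev): list=[4, 1, 7, 2, 5, 9, 6] cursor@4
After 2 (delete_current): list=[1, 7, 2, 5, 9, 6] cursor@1
After 3 (insert_before(61)): list=[61, 1, 7, 2, 5, 9, 6] cursor@1
After 4 (insert_after(72)): list=[61, 1, 72, 7, 2, 5, 9, 6] cursor@1

Answer: 61 1 72 7 2 5 9 6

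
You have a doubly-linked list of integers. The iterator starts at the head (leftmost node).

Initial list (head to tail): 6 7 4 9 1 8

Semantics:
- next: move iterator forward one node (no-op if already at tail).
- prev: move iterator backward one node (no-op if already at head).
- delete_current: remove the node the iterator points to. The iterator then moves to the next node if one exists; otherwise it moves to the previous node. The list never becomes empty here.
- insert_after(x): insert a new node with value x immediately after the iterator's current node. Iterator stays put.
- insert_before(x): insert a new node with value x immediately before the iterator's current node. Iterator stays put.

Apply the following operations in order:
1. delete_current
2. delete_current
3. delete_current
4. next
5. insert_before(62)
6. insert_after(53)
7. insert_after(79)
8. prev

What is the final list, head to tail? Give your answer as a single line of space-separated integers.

After 1 (delete_current): list=[7, 4, 9, 1, 8] cursor@7
After 2 (delete_current): list=[4, 9, 1, 8] cursor@4
After 3 (delete_current): list=[9, 1, 8] cursor@9
After 4 (next): list=[9, 1, 8] cursor@1
After 5 (insert_before(62)): list=[9, 62, 1, 8] cursor@1
After 6 (insert_after(53)): list=[9, 62, 1, 53, 8] cursor@1
After 7 (insert_after(79)): list=[9, 62, 1, 79, 53, 8] cursor@1
After 8 (prev): list=[9, 62, 1, 79, 53, 8] cursor@62

Answer: 9 62 1 79 53 8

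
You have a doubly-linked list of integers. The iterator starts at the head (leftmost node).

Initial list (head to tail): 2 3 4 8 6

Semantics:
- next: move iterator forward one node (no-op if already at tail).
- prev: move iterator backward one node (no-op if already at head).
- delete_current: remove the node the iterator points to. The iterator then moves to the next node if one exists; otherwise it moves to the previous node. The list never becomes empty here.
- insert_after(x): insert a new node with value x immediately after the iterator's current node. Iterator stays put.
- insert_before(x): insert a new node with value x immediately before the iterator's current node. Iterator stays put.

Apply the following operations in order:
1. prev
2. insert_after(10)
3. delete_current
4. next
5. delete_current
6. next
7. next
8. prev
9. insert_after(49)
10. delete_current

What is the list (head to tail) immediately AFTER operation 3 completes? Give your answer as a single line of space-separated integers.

After 1 (prev): list=[2, 3, 4, 8, 6] cursor@2
After 2 (insert_after(10)): list=[2, 10, 3, 4, 8, 6] cursor@2
After 3 (delete_current): list=[10, 3, 4, 8, 6] cursor@10

Answer: 10 3 4 8 6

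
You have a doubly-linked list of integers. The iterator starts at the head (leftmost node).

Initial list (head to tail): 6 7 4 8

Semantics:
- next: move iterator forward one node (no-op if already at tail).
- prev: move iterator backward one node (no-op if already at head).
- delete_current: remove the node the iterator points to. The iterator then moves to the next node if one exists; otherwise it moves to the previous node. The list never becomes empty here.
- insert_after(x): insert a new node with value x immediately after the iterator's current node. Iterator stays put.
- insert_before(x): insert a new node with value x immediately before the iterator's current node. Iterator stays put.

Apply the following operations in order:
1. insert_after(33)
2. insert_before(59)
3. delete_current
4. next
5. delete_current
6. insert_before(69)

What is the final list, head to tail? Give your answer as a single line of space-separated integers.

Answer: 59 33 69 4 8

Derivation:
After 1 (insert_after(33)): list=[6, 33, 7, 4, 8] cursor@6
After 2 (insert_before(59)): list=[59, 6, 33, 7, 4, 8] cursor@6
After 3 (delete_current): list=[59, 33, 7, 4, 8] cursor@33
After 4 (next): list=[59, 33, 7, 4, 8] cursor@7
After 5 (delete_current): list=[59, 33, 4, 8] cursor@4
After 6 (insert_before(69)): list=[59, 33, 69, 4, 8] cursor@4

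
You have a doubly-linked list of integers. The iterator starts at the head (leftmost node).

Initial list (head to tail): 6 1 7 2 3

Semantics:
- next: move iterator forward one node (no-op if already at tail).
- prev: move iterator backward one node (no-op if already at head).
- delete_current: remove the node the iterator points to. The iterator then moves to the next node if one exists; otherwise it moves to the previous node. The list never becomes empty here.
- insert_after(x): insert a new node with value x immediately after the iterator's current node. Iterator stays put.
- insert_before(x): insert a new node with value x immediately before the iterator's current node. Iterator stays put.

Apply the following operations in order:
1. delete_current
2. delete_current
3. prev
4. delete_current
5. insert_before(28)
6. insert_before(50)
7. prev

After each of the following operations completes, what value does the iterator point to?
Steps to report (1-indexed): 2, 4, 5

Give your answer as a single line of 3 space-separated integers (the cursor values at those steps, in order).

Answer: 7 2 2

Derivation:
After 1 (delete_current): list=[1, 7, 2, 3] cursor@1
After 2 (delete_current): list=[7, 2, 3] cursor@7
After 3 (prev): list=[7, 2, 3] cursor@7
After 4 (delete_current): list=[2, 3] cursor@2
After 5 (insert_before(28)): list=[28, 2, 3] cursor@2
After 6 (insert_before(50)): list=[28, 50, 2, 3] cursor@2
After 7 (prev): list=[28, 50, 2, 3] cursor@50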